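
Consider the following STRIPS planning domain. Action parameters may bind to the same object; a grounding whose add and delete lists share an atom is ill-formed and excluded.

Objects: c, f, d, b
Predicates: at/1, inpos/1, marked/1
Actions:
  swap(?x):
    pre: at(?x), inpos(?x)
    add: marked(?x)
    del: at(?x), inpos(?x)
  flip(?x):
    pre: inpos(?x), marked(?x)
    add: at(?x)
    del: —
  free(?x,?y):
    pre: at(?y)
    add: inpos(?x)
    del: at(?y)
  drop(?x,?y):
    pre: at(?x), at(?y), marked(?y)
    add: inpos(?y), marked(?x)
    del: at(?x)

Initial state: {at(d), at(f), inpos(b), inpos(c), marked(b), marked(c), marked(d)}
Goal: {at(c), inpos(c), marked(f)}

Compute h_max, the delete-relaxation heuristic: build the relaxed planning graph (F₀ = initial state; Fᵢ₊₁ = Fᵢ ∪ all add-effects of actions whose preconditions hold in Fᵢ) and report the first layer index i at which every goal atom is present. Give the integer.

1

F0 = init (7 atoms)
F1 = F0 ∪ {at(b), at(c), inpos(d), inpos(f), marked(f)}  (12 atoms)
goal ⊆ F1  ⇒  h_max = 1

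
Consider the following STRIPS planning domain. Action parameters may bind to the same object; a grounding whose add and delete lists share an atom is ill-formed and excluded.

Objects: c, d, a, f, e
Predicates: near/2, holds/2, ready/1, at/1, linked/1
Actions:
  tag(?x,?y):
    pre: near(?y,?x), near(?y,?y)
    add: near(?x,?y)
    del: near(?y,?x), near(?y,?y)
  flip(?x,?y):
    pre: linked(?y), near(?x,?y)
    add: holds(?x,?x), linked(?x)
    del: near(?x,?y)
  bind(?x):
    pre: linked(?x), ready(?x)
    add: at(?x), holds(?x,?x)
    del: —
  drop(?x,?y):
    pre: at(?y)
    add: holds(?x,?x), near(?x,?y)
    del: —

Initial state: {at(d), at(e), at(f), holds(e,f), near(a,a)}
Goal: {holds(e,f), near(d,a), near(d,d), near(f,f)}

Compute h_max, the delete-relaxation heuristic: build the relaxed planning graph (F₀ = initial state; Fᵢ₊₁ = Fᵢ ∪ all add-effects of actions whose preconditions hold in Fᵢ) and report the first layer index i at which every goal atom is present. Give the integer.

F0 = init (5 atoms)
F1 = F0 ∪ {holds(a,a), holds(c,c), holds(d,d), holds(e,e), holds(f,f), near(a,d), near(a,e), near(a,f), near(c,d), near(c,e), near(c,f), near(d,d), near(d,e), near(d,f), near(e,d), near(e,e), near(e,f), near(f,d), near(f,e), near(f,f)}  (25 atoms)
F2 = F1 ∪ {near(d,a), near(e,a), near(f,a)}  (28 atoms)
goal ⊆ F2  ⇒  h_max = 2

2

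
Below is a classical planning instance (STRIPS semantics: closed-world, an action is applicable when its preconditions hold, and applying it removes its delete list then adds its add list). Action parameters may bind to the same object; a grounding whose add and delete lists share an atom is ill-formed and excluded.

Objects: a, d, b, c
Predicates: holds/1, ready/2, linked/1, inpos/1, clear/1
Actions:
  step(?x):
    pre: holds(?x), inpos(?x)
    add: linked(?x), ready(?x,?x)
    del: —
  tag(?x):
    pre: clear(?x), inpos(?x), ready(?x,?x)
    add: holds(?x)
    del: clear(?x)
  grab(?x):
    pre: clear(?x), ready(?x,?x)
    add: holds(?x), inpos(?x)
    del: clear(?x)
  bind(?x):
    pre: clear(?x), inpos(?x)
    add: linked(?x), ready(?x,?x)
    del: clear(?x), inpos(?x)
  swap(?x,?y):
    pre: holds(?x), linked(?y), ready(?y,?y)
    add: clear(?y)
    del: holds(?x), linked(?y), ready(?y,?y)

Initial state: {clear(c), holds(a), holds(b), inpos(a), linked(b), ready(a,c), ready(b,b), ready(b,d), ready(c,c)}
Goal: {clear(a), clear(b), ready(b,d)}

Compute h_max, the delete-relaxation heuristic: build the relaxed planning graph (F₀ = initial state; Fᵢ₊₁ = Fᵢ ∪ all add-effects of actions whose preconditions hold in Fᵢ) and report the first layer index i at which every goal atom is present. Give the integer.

F0 = init (9 atoms)
F1 = F0 ∪ {clear(b), holds(c), inpos(c), linked(a), ready(a,a)}  (14 atoms)
F2 = F1 ∪ {clear(a), inpos(b), linked(c)}  (17 atoms)
goal ⊆ F2  ⇒  h_max = 2

2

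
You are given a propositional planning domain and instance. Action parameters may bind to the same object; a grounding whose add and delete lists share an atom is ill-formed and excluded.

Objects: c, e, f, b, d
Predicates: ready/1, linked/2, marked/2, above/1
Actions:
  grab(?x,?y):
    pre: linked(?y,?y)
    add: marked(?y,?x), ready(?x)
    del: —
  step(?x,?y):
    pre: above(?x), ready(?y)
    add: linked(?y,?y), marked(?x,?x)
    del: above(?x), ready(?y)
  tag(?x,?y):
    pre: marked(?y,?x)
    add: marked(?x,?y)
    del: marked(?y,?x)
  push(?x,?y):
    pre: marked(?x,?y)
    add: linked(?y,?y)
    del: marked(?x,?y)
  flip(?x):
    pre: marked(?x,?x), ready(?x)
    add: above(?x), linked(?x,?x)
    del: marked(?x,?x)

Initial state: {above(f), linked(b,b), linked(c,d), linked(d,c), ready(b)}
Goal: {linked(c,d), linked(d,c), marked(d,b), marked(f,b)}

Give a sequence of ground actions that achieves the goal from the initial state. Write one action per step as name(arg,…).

1. grab(f,b)  →  {above(f), linked(b,b), linked(c,d), linked(d,c), marked(b,f), ready(b), ready(f)}
2. grab(d,b)  →  {above(f), linked(b,b), linked(c,d), linked(d,c), marked(b,d), marked(b,f), ready(b), ready(d), ready(f)}
3. tag(f,b)  →  {above(f), linked(b,b), linked(c,d), linked(d,c), marked(b,d), marked(f,b), ready(b), ready(d), ready(f)}
4. tag(d,b)  →  {above(f), linked(b,b), linked(c,d), linked(d,c), marked(d,b), marked(f,b), ready(b), ready(d), ready(f)}

grab(f,b); grab(d,b); tag(f,b); tag(d,b)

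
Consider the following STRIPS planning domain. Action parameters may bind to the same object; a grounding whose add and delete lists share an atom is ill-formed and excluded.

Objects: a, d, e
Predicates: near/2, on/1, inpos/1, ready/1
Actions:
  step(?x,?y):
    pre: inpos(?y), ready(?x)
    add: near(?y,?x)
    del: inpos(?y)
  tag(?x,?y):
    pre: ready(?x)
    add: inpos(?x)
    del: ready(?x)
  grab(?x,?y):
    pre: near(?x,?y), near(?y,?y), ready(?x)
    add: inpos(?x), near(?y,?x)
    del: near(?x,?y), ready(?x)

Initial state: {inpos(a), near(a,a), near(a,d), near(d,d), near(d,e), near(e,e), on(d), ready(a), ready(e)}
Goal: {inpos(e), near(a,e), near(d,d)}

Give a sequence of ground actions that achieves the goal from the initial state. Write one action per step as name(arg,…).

step(e,a); tag(e,a)

1. step(e,a)  →  {near(a,a), near(a,d), near(a,e), near(d,d), near(d,e), near(e,e), on(d), ready(a), ready(e)}
2. tag(e,a)  →  {inpos(e), near(a,a), near(a,d), near(a,e), near(d,d), near(d,e), near(e,e), on(d), ready(a)}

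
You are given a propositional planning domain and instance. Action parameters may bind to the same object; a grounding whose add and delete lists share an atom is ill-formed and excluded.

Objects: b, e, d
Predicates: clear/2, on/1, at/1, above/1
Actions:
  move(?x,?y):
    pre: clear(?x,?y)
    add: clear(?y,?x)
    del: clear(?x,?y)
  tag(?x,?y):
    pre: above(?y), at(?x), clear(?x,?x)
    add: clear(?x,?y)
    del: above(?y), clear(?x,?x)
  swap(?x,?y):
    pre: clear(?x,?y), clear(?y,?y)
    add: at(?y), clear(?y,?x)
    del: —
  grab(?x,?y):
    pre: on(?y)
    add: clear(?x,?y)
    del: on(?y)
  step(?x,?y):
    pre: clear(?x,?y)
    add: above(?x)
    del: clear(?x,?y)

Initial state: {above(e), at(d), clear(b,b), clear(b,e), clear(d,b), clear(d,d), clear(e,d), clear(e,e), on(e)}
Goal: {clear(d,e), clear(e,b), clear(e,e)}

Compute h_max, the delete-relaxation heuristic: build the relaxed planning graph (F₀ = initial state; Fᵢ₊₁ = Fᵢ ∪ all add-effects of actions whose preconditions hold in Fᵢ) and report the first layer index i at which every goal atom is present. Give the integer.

1

F0 = init (9 atoms)
F1 = F0 ∪ {above(b), above(d), at(b), at(e), clear(b,d), clear(d,e), clear(e,b)}  (16 atoms)
goal ⊆ F1  ⇒  h_max = 1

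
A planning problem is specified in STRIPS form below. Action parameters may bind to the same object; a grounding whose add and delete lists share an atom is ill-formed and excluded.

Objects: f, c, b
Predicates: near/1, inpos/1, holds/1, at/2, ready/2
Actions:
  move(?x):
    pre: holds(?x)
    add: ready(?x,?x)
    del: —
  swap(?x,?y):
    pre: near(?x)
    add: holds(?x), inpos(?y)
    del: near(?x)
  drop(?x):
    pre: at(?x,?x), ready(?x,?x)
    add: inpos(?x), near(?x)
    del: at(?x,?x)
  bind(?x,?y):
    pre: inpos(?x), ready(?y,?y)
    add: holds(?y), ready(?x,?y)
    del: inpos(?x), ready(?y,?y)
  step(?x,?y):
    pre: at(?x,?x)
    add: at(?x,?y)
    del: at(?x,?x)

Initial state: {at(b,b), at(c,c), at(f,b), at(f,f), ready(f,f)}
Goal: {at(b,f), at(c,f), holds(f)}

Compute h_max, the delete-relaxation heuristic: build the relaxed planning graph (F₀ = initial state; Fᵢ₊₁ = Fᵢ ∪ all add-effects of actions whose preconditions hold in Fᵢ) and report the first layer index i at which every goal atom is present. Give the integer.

F0 = init (5 atoms)
F1 = F0 ∪ {at(b,c), at(b,f), at(c,b), at(c,f), at(f,c), inpos(f), near(f)}  (12 atoms)
F2 = F1 ∪ {holds(f), inpos(b), inpos(c)}  (15 atoms)
goal ⊆ F2  ⇒  h_max = 2

2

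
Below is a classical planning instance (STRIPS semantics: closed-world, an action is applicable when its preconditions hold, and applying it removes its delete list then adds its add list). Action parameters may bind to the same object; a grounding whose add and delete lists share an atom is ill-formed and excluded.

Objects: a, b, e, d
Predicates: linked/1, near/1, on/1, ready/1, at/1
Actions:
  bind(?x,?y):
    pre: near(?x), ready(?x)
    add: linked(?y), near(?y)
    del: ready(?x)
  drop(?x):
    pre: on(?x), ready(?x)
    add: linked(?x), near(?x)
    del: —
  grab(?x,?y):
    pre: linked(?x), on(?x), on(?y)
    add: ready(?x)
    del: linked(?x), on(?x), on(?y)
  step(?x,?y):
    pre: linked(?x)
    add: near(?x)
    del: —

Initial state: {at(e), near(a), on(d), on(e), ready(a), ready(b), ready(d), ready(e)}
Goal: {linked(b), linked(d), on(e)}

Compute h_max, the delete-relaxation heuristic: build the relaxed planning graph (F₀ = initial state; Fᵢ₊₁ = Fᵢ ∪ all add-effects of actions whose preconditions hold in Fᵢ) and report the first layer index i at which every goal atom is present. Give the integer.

F0 = init (8 atoms)
F1 = F0 ∪ {linked(a), linked(b), linked(d), linked(e), near(b), near(d), near(e)}  (15 atoms)
goal ⊆ F1  ⇒  h_max = 1

1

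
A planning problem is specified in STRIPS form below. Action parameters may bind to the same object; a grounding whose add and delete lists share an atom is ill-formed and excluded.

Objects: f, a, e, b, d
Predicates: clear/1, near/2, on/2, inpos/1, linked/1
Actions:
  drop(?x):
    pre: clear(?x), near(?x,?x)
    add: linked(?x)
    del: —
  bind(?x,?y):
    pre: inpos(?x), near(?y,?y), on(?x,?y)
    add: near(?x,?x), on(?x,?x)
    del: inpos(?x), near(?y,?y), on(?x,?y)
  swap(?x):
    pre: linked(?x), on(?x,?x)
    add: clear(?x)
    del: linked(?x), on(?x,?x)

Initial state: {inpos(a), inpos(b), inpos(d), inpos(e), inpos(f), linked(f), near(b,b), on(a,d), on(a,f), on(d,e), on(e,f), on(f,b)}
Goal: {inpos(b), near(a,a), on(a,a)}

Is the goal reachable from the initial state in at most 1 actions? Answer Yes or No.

1. bind(f,b)  →  {inpos(a), inpos(b), inpos(d), inpos(e), linked(f), near(f,f), on(a,d), on(a,f), on(d,e), on(e,f), on(f,f)}
2. bind(a,f)  →  {inpos(b), inpos(d), inpos(e), linked(f), near(a,a), on(a,a), on(a,d), on(d,e), on(e,f), on(f,f)}
optimal plan length = 2; 2 > 1

No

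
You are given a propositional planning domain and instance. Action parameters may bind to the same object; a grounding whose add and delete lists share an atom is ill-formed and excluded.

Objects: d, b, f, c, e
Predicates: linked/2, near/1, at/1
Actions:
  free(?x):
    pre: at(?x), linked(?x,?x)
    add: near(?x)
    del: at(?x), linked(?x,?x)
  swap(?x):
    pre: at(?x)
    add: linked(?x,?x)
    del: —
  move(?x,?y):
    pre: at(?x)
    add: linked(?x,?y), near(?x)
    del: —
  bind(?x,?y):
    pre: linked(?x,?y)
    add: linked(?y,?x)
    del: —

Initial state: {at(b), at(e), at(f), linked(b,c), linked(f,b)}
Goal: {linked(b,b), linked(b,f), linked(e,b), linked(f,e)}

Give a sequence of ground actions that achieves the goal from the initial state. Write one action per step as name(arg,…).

swap(b); move(b,f); move(f,e); move(e,b)

1. swap(b)  →  {at(b), at(e), at(f), linked(b,b), linked(b,c), linked(f,b)}
2. move(b,f)  →  {at(b), at(e), at(f), linked(b,b), linked(b,c), linked(b,f), linked(f,b), near(b)}
3. move(f,e)  →  {at(b), at(e), at(f), linked(b,b), linked(b,c), linked(b,f), linked(f,b), linked(f,e), near(b), near(f)}
4. move(e,b)  →  {at(b), at(e), at(f), linked(b,b), linked(b,c), linked(b,f), linked(e,b), linked(f,b), linked(f,e), near(b), near(e), near(f)}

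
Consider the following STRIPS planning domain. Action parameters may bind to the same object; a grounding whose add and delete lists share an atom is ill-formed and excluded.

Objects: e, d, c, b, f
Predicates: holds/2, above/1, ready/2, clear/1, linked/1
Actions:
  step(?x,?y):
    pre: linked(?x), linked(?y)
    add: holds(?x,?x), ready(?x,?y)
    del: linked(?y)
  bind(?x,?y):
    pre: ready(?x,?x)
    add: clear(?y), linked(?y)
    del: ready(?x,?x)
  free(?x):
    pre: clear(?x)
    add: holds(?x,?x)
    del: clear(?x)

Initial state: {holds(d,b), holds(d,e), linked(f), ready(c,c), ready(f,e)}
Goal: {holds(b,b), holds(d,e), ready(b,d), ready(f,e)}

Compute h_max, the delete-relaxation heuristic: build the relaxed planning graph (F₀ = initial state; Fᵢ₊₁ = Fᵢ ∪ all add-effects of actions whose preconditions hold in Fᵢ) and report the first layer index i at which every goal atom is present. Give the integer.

2

F0 = init (5 atoms)
F1 = F0 ∪ {clear(b), clear(c), clear(d), clear(e), clear(f), holds(f,f), linked(b), linked(c), linked(d), linked(e), ready(f,f)}  (16 atoms)
F2 = F1 ∪ {holds(b,b), holds(c,c), holds(d,d), holds(e,e), ready(b,b), ready(b,c), ready(b,d), ready(b,e), ready(b,f), ready(c,b), ready(c,d), ready(c,e), ready(c,f), ready(d,b), ready(d,c), ready(d,d), ready(d,e), ready(d,f), ready(e,b), ready(e,c), ready(e,d), ready(e,e), ready(e,f), ready(f,b), ready(f,c), ready(f,d)}  (42 atoms)
goal ⊆ F2  ⇒  h_max = 2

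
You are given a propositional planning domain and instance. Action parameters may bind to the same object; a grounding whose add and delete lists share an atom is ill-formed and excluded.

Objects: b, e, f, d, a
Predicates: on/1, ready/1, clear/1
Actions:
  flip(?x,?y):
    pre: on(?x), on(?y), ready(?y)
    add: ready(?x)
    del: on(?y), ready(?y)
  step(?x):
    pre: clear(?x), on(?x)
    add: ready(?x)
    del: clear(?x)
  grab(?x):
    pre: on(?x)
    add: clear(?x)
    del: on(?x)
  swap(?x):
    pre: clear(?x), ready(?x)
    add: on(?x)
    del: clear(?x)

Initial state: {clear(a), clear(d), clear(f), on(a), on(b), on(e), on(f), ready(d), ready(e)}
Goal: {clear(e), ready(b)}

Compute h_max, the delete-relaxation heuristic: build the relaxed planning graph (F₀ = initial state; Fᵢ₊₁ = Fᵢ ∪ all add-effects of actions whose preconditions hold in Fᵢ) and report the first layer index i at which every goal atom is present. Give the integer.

1

F0 = init (9 atoms)
F1 = F0 ∪ {clear(b), clear(e), on(d), ready(a), ready(b), ready(f)}  (15 atoms)
goal ⊆ F1  ⇒  h_max = 1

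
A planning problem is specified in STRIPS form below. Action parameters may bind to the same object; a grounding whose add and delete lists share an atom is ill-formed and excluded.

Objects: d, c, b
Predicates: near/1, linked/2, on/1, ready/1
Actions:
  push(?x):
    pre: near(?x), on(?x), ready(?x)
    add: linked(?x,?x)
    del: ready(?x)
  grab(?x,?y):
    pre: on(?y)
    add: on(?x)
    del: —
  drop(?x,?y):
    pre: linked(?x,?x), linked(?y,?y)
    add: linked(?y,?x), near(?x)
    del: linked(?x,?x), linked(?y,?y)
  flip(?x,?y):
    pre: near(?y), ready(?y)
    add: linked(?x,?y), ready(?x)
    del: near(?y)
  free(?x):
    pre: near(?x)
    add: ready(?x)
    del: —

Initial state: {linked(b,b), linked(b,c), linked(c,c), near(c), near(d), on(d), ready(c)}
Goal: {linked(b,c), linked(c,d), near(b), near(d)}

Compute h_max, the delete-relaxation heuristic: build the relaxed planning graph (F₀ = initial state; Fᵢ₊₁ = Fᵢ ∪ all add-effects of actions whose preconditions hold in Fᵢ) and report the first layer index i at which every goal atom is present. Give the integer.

F0 = init (7 atoms)
F1 = F0 ∪ {linked(c,b), linked(d,c), near(b), on(b), on(c), ready(b), ready(d)}  (14 atoms)
F2 = F1 ∪ {linked(b,d), linked(c,d), linked(d,b), linked(d,d)}  (18 atoms)
goal ⊆ F2  ⇒  h_max = 2

2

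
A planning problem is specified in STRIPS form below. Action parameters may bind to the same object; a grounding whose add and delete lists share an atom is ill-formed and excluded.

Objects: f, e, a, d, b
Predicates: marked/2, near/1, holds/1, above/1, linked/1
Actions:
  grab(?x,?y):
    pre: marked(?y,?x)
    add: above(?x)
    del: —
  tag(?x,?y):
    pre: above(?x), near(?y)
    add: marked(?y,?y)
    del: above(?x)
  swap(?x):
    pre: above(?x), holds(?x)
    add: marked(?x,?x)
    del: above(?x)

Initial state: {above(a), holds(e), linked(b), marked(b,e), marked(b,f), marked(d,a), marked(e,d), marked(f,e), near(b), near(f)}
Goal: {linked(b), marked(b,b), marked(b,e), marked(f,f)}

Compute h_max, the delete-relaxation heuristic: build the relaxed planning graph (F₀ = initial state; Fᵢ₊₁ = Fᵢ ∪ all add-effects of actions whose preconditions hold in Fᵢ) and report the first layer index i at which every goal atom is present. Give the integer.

F0 = init (10 atoms)
F1 = F0 ∪ {above(d), above(e), above(f), marked(b,b), marked(f,f)}  (15 atoms)
goal ⊆ F1  ⇒  h_max = 1

1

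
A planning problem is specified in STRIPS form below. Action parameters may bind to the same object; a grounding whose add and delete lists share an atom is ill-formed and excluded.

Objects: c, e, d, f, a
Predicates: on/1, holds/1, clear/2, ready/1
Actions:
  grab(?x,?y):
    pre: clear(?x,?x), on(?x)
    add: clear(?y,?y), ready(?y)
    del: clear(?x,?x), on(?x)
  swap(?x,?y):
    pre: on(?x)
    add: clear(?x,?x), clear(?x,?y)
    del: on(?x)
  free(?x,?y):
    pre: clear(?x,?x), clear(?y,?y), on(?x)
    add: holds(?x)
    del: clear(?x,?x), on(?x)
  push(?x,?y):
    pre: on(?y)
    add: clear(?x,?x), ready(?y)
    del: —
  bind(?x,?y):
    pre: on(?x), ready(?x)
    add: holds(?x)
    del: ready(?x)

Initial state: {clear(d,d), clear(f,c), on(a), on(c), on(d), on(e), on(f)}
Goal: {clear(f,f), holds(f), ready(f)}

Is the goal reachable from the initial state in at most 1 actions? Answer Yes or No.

No

1. grab(d,f)  →  {clear(f,c), clear(f,f), on(a), on(c), on(e), on(f), ready(f)}
2. free(f,f)  →  {clear(f,c), holds(f), on(a), on(c), on(e), ready(f)}
3. push(f,c)  →  {clear(f,c), clear(f,f), holds(f), on(a), on(c), on(e), ready(c), ready(f)}
optimal plan length = 3; 3 > 1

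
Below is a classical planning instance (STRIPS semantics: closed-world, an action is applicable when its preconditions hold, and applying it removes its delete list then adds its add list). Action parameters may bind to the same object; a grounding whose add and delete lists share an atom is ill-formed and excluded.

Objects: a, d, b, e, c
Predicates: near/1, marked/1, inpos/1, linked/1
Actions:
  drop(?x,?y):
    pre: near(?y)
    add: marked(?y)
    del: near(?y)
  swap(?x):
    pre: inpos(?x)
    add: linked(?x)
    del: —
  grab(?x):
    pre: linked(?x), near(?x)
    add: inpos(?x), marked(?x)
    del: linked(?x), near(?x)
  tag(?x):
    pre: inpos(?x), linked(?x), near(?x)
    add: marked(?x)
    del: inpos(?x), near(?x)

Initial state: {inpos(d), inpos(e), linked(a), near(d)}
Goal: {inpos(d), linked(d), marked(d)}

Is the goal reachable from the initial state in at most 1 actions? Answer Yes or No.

No

1. drop(a,d)  →  {inpos(d), inpos(e), linked(a), marked(d)}
2. swap(d)  →  {inpos(d), inpos(e), linked(a), linked(d), marked(d)}
optimal plan length = 2; 2 > 1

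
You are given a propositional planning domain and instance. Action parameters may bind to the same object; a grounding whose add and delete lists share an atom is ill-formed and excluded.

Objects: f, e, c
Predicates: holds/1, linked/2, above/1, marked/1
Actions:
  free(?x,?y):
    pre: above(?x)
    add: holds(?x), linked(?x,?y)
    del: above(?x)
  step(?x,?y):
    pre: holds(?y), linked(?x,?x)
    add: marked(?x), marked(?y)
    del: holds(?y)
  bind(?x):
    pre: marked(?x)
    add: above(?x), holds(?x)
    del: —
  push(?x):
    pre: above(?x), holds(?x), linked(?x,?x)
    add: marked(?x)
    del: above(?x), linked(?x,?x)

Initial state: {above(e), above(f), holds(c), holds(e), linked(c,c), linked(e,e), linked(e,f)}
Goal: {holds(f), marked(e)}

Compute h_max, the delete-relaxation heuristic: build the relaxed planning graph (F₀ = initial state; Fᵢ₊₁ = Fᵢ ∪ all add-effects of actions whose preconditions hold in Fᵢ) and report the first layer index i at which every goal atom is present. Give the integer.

F0 = init (7 atoms)
F1 = F0 ∪ {holds(f), linked(e,c), linked(f,c), linked(f,e), linked(f,f), marked(c), marked(e)}  (14 atoms)
goal ⊆ F1  ⇒  h_max = 1

1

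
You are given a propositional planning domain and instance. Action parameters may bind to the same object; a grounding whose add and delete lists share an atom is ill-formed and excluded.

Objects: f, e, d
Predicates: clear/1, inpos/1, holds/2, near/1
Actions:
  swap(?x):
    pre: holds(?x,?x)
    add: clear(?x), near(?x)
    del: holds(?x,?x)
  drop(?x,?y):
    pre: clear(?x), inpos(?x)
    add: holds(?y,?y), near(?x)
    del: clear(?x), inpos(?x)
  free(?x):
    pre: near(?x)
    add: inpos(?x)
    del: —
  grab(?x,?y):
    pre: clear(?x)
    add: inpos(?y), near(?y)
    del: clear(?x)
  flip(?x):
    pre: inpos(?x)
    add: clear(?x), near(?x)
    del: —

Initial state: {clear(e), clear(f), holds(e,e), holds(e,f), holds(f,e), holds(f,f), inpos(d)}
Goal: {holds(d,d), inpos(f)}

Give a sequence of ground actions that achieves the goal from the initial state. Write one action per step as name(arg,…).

1. grab(f,f)  →  {clear(e), holds(e,e), holds(e,f), holds(f,e), holds(f,f), inpos(d), inpos(f), near(f)}
2. flip(d)  →  {clear(d), clear(e), holds(e,e), holds(e,f), holds(f,e), holds(f,f), inpos(d), inpos(f), near(d), near(f)}
3. drop(d,d)  →  {clear(e), holds(d,d), holds(e,e), holds(e,f), holds(f,e), holds(f,f), inpos(f), near(d), near(f)}

grab(f,f); flip(d); drop(d,d)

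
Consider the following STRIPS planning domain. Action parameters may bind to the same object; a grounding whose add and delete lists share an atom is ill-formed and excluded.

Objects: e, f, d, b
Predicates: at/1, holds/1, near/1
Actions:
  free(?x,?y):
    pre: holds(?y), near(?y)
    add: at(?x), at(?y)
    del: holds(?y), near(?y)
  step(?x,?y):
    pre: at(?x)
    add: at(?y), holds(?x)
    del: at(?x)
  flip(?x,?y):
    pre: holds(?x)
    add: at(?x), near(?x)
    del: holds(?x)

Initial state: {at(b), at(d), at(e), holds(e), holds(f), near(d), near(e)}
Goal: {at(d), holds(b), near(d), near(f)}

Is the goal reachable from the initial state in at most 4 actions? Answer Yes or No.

1. step(b,e)  →  {at(d), at(e), holds(b), holds(e), holds(f), near(d), near(e)}
2. flip(f,e)  →  {at(d), at(e), at(f), holds(b), holds(e), near(d), near(e), near(f)}
optimal plan length = 2; 2 ≤ 4

Yes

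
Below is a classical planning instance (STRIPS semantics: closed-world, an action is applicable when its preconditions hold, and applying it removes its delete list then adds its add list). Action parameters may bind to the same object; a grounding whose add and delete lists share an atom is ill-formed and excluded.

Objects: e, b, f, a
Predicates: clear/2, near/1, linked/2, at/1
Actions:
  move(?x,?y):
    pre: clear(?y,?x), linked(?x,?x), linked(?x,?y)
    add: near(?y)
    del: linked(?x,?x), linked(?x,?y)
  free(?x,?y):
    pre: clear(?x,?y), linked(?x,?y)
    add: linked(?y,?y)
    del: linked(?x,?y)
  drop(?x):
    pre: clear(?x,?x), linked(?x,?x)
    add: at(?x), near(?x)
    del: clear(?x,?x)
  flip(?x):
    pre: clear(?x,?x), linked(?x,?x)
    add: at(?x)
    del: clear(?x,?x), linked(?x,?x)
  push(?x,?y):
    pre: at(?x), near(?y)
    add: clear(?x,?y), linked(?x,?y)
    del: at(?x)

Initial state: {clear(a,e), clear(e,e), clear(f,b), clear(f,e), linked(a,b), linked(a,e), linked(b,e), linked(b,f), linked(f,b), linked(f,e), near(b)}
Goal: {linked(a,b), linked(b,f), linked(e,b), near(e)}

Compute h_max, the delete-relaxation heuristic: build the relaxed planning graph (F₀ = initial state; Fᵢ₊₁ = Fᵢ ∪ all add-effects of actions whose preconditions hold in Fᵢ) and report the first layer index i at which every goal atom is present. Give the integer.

3

F0 = init (11 atoms)
F1 = F0 ∪ {linked(b,b), linked(e,e)}  (13 atoms)
F2 = F1 ∪ {at(e), near(e), near(f)}  (16 atoms)
F3 = F2 ∪ {clear(e,b), clear(e,f), linked(e,b), linked(e,f)}  (20 atoms)
goal ⊆ F3  ⇒  h_max = 3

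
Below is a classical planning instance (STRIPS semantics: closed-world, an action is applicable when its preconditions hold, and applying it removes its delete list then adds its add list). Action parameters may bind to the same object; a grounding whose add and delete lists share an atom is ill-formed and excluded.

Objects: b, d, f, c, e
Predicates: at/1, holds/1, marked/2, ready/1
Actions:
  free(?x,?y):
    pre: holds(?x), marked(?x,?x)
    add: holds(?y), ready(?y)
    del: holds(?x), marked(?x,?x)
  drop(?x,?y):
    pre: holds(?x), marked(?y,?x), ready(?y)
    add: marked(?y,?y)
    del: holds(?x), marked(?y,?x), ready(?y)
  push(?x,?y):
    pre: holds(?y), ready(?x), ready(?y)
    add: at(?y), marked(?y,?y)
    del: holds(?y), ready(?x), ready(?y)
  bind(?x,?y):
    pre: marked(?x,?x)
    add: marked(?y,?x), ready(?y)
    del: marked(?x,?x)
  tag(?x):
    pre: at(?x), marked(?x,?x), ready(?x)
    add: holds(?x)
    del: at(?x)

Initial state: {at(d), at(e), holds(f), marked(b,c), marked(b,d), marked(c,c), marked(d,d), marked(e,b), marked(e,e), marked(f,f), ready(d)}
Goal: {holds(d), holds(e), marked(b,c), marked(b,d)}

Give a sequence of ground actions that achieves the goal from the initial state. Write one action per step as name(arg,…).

1. free(f,e)  →  {at(d), at(e), holds(e), marked(b,c), marked(b,d), marked(c,c), marked(d,d), marked(e,b), marked(e,e), ready(d), ready(e)}
2. tag(d)  →  {at(e), holds(d), holds(e), marked(b,c), marked(b,d), marked(c,c), marked(d,d), marked(e,b), marked(e,e), ready(d), ready(e)}

free(f,e); tag(d)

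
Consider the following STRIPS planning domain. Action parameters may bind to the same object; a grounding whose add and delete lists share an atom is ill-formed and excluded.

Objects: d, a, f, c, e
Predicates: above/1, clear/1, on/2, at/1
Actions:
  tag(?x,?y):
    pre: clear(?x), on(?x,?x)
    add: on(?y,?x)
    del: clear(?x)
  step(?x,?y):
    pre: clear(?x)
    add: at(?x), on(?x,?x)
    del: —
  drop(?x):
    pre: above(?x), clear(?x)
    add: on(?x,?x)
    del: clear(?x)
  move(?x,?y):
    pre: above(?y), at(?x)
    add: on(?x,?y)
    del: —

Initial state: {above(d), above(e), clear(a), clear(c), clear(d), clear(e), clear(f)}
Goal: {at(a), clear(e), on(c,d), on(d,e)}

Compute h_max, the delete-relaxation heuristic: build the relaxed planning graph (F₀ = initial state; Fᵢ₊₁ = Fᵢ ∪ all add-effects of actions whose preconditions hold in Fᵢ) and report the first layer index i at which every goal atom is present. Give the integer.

F0 = init (7 atoms)
F1 = F0 ∪ {at(a), at(c), at(d), at(e), at(f), on(a,a), on(c,c), on(d,d), on(e,e), on(f,f)}  (17 atoms)
F2 = F1 ∪ {on(a,c), on(a,d), on(a,e), on(a,f), on(c,a), on(c,d), on(c,e), on(c,f), on(d,a), on(d,c), on(d,e), on(d,f), on(e,a), on(e,c), on(e,d), on(e,f), on(f,a), on(f,c), on(f,d), on(f,e)}  (37 atoms)
goal ⊆ F2  ⇒  h_max = 2

2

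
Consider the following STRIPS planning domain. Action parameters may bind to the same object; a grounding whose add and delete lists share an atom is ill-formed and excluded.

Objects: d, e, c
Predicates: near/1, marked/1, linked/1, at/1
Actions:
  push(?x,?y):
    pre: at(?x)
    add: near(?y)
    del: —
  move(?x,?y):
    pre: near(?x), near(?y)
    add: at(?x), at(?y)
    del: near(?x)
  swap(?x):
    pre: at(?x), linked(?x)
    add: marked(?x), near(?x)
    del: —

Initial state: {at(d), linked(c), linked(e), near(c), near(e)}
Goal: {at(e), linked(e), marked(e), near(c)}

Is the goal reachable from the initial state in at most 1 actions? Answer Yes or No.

1. move(e,e)  →  {at(d), at(e), linked(c), linked(e), near(c)}
2. swap(e)  →  {at(d), at(e), linked(c), linked(e), marked(e), near(c), near(e)}
optimal plan length = 2; 2 > 1

No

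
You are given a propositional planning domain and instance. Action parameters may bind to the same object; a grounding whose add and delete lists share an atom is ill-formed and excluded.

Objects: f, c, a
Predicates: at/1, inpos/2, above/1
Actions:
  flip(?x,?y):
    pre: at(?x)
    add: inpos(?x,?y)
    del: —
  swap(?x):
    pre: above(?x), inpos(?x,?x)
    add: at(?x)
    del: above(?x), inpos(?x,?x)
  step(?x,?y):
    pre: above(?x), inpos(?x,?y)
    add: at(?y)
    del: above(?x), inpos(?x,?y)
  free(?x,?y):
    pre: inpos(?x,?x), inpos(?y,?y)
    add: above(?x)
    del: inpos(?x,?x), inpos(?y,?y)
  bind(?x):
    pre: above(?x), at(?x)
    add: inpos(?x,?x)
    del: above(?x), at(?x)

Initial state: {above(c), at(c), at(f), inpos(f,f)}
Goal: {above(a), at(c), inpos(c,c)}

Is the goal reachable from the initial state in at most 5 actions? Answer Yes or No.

1. flip(c,c)  →  {above(c), at(c), at(f), inpos(c,c), inpos(f,f)}
2. flip(c,a)  →  {above(c), at(c), at(f), inpos(c,a), inpos(c,c), inpos(f,f)}
3. step(c,a)  →  {at(a), at(c), at(f), inpos(c,c), inpos(f,f)}
4. flip(a,a)  →  {at(a), at(c), at(f), inpos(a,a), inpos(c,c), inpos(f,f)}
5. free(a,f)  →  {above(a), at(a), at(c), at(f), inpos(c,c)}
optimal plan length = 5; 5 ≤ 5

Yes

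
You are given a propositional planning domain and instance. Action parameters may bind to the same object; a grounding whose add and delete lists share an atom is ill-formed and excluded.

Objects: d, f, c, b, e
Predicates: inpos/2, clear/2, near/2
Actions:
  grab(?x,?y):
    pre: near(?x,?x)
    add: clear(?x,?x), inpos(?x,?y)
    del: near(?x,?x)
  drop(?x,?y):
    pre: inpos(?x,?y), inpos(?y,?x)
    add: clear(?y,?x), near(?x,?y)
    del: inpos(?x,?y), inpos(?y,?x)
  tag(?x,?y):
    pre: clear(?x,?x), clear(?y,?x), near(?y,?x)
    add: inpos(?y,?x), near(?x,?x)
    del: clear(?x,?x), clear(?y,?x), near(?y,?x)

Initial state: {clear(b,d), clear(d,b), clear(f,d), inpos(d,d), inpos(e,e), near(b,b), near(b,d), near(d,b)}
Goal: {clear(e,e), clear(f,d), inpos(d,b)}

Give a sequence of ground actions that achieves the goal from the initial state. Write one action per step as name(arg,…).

grab(b,d); drop(e,e); tag(b,d)

1. grab(b,d)  →  {clear(b,b), clear(b,d), clear(d,b), clear(f,d), inpos(b,d), inpos(d,d), inpos(e,e), near(b,d), near(d,b)}
2. drop(e,e)  →  {clear(b,b), clear(b,d), clear(d,b), clear(e,e), clear(f,d), inpos(b,d), inpos(d,d), near(b,d), near(d,b), near(e,e)}
3. tag(b,d)  →  {clear(b,d), clear(e,e), clear(f,d), inpos(b,d), inpos(d,b), inpos(d,d), near(b,b), near(b,d), near(e,e)}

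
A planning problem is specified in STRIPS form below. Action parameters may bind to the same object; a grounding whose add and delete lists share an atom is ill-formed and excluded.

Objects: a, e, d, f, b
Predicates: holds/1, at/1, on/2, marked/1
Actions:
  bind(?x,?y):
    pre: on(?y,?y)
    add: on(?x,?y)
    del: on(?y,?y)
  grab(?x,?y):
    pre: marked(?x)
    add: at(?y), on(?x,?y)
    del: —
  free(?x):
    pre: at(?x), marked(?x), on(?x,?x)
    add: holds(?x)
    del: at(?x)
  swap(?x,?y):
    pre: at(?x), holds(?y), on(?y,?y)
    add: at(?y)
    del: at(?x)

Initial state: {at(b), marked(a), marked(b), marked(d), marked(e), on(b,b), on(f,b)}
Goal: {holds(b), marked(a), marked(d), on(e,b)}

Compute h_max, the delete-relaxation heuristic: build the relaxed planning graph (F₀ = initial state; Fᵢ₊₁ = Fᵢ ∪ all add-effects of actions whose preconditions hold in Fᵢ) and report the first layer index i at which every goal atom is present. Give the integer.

F0 = init (7 atoms)
F1 = F0 ∪ {at(a), at(d), at(e), at(f), holds(b), on(a,a), on(a,b), on(a,d), on(a,e), on(a,f), on(b,a), on(b,d), on(b,e), on(b,f), on(d,a), on(d,b), on(d,d), on(d,e), on(d,f), on(e,a), on(e,b), on(e,d), on(e,e), on(e,f)}  (31 atoms)
goal ⊆ F1  ⇒  h_max = 1

1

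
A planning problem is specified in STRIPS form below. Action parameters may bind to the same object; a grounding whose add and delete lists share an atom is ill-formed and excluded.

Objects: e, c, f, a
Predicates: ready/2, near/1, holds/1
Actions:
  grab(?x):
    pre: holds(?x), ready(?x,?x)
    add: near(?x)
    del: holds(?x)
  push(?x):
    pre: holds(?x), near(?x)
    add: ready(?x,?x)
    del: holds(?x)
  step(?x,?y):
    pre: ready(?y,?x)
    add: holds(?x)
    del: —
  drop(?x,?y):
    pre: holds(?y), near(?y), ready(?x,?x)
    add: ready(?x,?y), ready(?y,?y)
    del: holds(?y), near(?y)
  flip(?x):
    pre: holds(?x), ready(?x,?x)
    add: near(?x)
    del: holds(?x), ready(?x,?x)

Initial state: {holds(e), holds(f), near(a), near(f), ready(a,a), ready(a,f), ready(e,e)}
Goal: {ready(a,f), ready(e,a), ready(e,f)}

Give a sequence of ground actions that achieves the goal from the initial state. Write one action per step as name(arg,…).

step(a,a); drop(e,f); drop(e,a)

1. step(a,a)  →  {holds(a), holds(e), holds(f), near(a), near(f), ready(a,a), ready(a,f), ready(e,e)}
2. drop(e,f)  →  {holds(a), holds(e), near(a), ready(a,a), ready(a,f), ready(e,e), ready(e,f), ready(f,f)}
3. drop(e,a)  →  {holds(e), ready(a,a), ready(a,f), ready(e,a), ready(e,e), ready(e,f), ready(f,f)}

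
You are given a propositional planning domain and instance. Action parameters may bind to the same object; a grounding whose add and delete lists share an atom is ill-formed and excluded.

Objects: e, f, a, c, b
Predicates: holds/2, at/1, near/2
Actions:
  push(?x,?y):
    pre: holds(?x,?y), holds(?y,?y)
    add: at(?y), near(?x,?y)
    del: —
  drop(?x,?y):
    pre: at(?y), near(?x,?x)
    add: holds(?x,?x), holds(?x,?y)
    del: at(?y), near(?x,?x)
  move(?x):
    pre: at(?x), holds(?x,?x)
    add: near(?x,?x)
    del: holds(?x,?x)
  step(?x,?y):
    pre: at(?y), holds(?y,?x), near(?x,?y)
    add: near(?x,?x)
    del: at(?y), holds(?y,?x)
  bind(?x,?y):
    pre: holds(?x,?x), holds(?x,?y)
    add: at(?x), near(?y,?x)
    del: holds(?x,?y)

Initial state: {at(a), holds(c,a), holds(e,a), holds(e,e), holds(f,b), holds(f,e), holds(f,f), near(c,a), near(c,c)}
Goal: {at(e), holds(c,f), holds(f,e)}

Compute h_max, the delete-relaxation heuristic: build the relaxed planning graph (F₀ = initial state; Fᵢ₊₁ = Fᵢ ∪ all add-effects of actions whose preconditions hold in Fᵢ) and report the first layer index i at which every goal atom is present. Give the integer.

F0 = init (9 atoms)
F1 = F0 ∪ {at(e), at(f), holds(c,c), near(a,e), near(b,f), near(e,e), near(e,f), near(f,e), near(f,f)}  (18 atoms)
F2 = F1 ∪ {at(c), holds(c,e), holds(c,f), holds(e,f), holds(f,a), near(a,a), near(a,c), near(b,b)}  (26 atoms)
goal ⊆ F2  ⇒  h_max = 2

2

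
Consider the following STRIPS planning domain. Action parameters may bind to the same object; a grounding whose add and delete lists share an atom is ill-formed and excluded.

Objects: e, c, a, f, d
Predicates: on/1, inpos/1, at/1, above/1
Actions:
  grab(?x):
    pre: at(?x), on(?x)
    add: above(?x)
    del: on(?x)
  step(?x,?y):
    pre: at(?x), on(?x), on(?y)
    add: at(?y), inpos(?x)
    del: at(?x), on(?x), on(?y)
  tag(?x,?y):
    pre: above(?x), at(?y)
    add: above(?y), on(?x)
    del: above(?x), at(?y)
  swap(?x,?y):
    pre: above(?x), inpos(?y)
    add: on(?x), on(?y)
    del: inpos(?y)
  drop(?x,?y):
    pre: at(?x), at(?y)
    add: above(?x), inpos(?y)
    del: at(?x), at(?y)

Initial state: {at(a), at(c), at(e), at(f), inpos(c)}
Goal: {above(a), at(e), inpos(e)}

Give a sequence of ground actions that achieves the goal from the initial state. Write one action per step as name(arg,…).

drop(e,e); tag(e,a); swap(a,c); step(c,e)

1. drop(e,e)  →  {above(e), at(a), at(c), at(f), inpos(c), inpos(e)}
2. tag(e,a)  →  {above(a), at(c), at(f), inpos(c), inpos(e), on(e)}
3. swap(a,c)  →  {above(a), at(c), at(f), inpos(e), on(a), on(c), on(e)}
4. step(c,e)  →  {above(a), at(e), at(f), inpos(c), inpos(e), on(a)}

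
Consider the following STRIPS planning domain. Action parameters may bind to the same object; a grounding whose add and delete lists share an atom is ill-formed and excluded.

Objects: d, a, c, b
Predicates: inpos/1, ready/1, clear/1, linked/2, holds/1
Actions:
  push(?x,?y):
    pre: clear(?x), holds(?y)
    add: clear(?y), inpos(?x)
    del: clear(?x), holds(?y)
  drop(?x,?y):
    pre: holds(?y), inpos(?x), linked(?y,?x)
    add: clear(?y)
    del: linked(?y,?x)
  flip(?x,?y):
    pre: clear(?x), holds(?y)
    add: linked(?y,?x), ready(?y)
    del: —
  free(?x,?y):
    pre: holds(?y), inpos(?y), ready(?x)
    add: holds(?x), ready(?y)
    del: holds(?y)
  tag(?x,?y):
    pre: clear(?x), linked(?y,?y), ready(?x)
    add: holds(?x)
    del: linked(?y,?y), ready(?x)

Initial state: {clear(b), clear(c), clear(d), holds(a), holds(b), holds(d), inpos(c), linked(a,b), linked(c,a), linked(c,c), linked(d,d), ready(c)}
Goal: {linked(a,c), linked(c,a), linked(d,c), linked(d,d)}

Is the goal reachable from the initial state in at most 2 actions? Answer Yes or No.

Yes

1. flip(c,d)  →  {clear(b), clear(c), clear(d), holds(a), holds(b), holds(d), inpos(c), linked(a,b), linked(c,a), linked(c,c), linked(d,c), linked(d,d), ready(c), ready(d)}
2. flip(c,a)  →  {clear(b), clear(c), clear(d), holds(a), holds(b), holds(d), inpos(c), linked(a,b), linked(a,c), linked(c,a), linked(c,c), linked(d,c), linked(d,d), ready(a), ready(c), ready(d)}
optimal plan length = 2; 2 ≤ 2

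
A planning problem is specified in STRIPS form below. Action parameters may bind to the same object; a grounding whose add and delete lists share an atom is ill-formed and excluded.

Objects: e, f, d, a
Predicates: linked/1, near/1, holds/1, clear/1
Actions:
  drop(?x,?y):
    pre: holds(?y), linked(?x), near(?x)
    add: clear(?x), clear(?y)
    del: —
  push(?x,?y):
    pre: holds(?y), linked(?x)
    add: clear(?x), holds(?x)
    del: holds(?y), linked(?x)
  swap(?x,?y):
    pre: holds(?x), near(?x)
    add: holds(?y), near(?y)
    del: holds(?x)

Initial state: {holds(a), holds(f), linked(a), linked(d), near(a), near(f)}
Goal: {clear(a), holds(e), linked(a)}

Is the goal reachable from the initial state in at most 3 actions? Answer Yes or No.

1. drop(a,f)  →  {clear(a), clear(f), holds(a), holds(f), linked(a), linked(d), near(a), near(f)}
2. swap(f,e)  →  {clear(a), clear(f), holds(a), holds(e), linked(a), linked(d), near(a), near(e), near(f)}
optimal plan length = 2; 2 ≤ 3

Yes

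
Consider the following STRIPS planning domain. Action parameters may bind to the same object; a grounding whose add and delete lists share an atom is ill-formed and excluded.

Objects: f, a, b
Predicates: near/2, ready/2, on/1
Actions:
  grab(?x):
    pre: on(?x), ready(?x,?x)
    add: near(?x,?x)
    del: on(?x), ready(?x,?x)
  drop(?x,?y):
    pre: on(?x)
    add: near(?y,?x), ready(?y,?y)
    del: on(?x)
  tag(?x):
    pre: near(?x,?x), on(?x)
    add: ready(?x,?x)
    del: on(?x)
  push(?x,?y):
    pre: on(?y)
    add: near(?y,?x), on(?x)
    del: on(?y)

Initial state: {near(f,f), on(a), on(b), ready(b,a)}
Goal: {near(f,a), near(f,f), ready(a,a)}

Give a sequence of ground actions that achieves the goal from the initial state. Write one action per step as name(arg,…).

1. drop(a,f)  →  {near(f,a), near(f,f), on(b), ready(b,a), ready(f,f)}
2. drop(b,a)  →  {near(a,b), near(f,a), near(f,f), ready(a,a), ready(b,a), ready(f,f)}

drop(a,f); drop(b,a)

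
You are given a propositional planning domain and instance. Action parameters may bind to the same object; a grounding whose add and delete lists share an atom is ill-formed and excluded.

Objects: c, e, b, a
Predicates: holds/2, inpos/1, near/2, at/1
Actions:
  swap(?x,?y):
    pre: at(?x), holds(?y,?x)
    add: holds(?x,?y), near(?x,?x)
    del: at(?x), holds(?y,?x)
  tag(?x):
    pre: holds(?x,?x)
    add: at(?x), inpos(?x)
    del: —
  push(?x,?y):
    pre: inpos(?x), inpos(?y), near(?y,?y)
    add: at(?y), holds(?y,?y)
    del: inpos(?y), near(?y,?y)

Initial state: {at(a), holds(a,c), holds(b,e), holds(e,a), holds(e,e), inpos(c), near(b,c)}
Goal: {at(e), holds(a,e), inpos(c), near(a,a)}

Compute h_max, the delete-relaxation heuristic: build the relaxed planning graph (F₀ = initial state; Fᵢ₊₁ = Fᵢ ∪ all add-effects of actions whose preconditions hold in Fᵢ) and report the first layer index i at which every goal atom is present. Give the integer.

1

F0 = init (7 atoms)
F1 = F0 ∪ {at(e), holds(a,e), inpos(e), near(a,a)}  (11 atoms)
goal ⊆ F1  ⇒  h_max = 1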